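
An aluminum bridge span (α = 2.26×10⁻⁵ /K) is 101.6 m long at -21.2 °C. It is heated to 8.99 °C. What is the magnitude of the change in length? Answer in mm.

ΔL = 69.3 mm

|ΔT| = |8.99 − (-21.2)| = 30.19 K
ΔL = αL₀ΔT = (2.26×10⁻⁵)(101.6)(30.19) = 6.93×10⁻² m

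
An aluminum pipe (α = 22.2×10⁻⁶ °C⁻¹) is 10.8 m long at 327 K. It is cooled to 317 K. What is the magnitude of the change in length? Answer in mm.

ΔL = 2.40 mm

|ΔT| = |317 − 327| = 10 K
ΔL = αL₀ΔT = (22.2×10⁻⁶)(10.8)(10) = 2.40×10⁻³ m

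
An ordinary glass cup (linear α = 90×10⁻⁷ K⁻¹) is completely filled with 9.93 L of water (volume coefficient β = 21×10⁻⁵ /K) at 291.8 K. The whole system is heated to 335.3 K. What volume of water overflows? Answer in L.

The cup also expands: β_container ≈ 3α = 2.7×10⁻⁵ /K
Net overflow = V₀(β_liq − 3α_cont)ΔT
β − 3α = 2.10×10⁻⁴ − 2.7×10⁻⁵ = 1.83×10⁻⁴ /K; ΔT = 43.5 K
ΔV = 9.93 × 1.83×10⁻⁴ × 43.5 = 0.0790 L

0.0790 L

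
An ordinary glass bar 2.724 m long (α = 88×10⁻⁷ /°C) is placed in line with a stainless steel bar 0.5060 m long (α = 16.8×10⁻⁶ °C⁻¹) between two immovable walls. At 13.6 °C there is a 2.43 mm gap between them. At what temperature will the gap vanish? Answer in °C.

α₁L₁ = 2.39712×10⁻⁵ m/K, α₂L₂ = 8.5008×10⁻⁶ m/K → total 3.2472×10⁻⁵ m/K
ΔT = g/(α₁L₁+α₂L₂) = 2.43×10⁻³ / 3.2472×10⁻⁵ = 74.834 K
T = 13.6 + 74.834 = 88.434 °C

T = 88.4 °C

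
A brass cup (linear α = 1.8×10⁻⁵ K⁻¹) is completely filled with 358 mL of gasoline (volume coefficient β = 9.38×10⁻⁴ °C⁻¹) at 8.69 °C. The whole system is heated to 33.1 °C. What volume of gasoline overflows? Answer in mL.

7.73 mL

The cup also expands: β_container ≈ 3α = 5.4×10⁻⁵ /K
Net overflow = V₀(β_liq − 3α_cont)ΔT
β − 3α = 9.38×10⁻⁴ − 5.4×10⁻⁵ = 8.84×10⁻⁴ /K; ΔT = 24.41 K
ΔV = 358 × 8.84×10⁻⁴ × 24.41 = 7.73 mL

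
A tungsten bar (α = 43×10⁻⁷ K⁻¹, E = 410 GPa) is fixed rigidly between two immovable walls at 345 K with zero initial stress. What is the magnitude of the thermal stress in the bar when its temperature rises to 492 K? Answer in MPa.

σ = 259 MPa

Fully constrained: the free strain ε = αΔT is blocked, so σ = Eε = EαΔT.
|ΔT| = 147 K
σ = 410×10⁹ × 43×10⁻⁷ × 147 = 2.59×10⁸ Pa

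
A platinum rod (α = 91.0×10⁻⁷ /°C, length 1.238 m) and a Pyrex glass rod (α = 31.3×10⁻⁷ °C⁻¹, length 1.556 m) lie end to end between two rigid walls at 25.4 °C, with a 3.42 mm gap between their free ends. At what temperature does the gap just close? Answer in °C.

Gap closes when ΔL₁ + ΔL₂ = 3.42 mm = 3.42×10⁻³ m
(α₁L₁ + α₂L₂)ΔT = g
α₁L₁ + α₂L₂ = 91.0×10⁻⁷×1.238 + 31.3×10⁻⁷×1.556 = 1.613608×10⁻⁵ m/K
ΔT = 3.42×10⁻³ / 1.613608×10⁻⁵ = 211.95 K
T = 25.4 + 211.95 = 237.35 °C

T = 237 °C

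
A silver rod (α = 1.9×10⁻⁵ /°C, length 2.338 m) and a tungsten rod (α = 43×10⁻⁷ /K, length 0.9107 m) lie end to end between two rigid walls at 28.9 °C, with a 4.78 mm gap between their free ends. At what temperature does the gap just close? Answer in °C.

T = 128 °C

α₁L₁ = 4.4422×10⁻⁵ m/K, α₂L₂ = 3.91601×10⁻⁶ m/K → total 4.833801×10⁻⁵ m/K
ΔT = g/(α₁L₁+α₂L₂) = 4.78×10⁻³ / 4.833801×10⁻⁵ = 98.89 K
T = 28.9 + 98.89 = 127.79 °C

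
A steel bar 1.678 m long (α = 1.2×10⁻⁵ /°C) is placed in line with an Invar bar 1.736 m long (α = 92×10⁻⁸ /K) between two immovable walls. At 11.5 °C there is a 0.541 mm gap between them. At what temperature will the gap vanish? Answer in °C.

α₁L₁ = 2.0136×10⁻⁵ m/K, α₂L₂ = 1.59712×10⁻⁶ m/K → total 2.173312×10⁻⁵ m/K
ΔT = g/(α₁L₁+α₂L₂) = 5.41×10⁻⁴ / 2.173312×10⁻⁵ = 24.893 K
T = 11.5 + 24.893 = 36.393 °C

T = 36.4 °C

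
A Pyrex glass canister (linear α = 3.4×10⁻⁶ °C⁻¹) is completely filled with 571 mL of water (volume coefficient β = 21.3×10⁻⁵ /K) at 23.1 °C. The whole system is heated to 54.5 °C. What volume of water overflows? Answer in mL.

The canister also expands: β_container ≈ 3α = 1.02×10⁻⁵ /K
Net overflow = V₀(β_liq − 3α_cont)ΔT
β − 3α = 2.13×10⁻⁴ − 1.02×10⁻⁵ = 2.028×10⁻⁴ /K; ΔT = 31.4 K
ΔV = 571 × 2.028×10⁻⁴ × 31.4 = 3.64 mL

3.64 mL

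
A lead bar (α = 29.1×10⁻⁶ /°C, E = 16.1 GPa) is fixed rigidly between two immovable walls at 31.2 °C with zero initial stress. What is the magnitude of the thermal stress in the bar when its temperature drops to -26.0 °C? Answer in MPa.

σ = 26.8 MPa

Fully constrained: the free strain ε = αΔT is blocked, so σ = Eε = EαΔT.
|ΔT| = 57.2 K
σ = 16.1×10⁹ × 29.1×10⁻⁶ × 57.2 = 2.68×10⁷ Pa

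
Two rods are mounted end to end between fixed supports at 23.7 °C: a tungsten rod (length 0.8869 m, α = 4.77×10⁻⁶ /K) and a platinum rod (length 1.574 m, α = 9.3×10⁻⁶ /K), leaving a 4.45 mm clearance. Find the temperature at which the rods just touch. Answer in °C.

T = 260 °C

Gap closes when ΔL₁ + ΔL₂ = 4.45 mm = 4.45×10⁻³ m
(α₁L₁ + α₂L₂)ΔT = g
α₁L₁ + α₂L₂ = 4.77×10⁻⁶×0.8869 + 9.3×10⁻⁶×1.574 = 1.8868713×10⁻⁵ m/K
ΔT = 4.45×10⁻³ / 1.8868713×10⁻⁵ = 235.84 K
T = 23.7 + 235.84 = 259.54 °C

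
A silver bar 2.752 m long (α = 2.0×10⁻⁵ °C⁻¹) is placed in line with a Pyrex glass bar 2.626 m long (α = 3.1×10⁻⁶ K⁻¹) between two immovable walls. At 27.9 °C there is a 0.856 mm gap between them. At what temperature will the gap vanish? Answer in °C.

α₁L₁ = 5.504×10⁻⁵ m/K, α₂L₂ = 8.1406×10⁻⁶ m/K → total 6.31806×10⁻⁵ m/K
ΔT = g/(α₁L₁+α₂L₂) = 8.56×10⁻⁴ / 6.31806×10⁻⁵ = 13.548 K
T = 27.9 + 13.548 = 41.448 °C

T = 41.4 °C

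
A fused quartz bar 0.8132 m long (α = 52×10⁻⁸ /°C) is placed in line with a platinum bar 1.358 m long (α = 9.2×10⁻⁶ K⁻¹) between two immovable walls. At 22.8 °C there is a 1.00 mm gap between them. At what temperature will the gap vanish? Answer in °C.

T = 100 °C

Gap closes when ΔL₁ + ΔL₂ = 1.00 mm = 1.00×10⁻³ m
(α₁L₁ + α₂L₂)ΔT = g
α₁L₁ + α₂L₂ = 52×10⁻⁸×0.8132 + 9.2×10⁻⁶×1.358 = 1.2916464×10⁻⁵ m/K
ΔT = 1.00×10⁻³ / 1.2916464×10⁻⁵ = 77.42 K
T = 22.8 + 77.42 = 100.22 °C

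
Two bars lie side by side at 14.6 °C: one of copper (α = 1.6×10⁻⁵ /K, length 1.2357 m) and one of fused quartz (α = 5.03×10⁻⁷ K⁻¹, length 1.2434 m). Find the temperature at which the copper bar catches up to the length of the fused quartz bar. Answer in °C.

T = 416.8 °C

Equal length when α₁L₁ΔT − α₂L₂ΔT = L₂ − L₁ = 7.70×10⁻³ m
α₁L₁ = 1.97712×10⁻⁵, α₂L₂ = 6.254302×10⁻⁷ → Δ(αL) = 1.91457698×10⁻⁵ m/K
ΔT = 7.70×10⁻³ / 1.91457698×10⁻⁵ = 402.178 K, so T = 14.6 + 402.178 = 416.778 °C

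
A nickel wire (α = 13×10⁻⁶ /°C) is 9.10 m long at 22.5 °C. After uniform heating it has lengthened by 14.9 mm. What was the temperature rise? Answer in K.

ΔT = 126 K

ΔL = αL₀ΔT ⇒ ΔT = ΔL / (αL₀)
ΔT = 14.9×10⁻³ m / (13×10⁻⁶ × 9.10 m) = 125.95 K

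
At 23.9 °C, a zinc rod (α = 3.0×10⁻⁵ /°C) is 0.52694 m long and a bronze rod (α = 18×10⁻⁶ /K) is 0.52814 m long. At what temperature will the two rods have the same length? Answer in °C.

Equal length when α₁L₁ΔT − α₂L₂ΔT = L₂ − L₁ = 1.20×10⁻³ m
α₁L₁ = 1.58082×10⁻⁵, α₂L₂ = 9.50652×10⁻⁶ → Δ(αL) = 6.30168×10⁻⁶ m/K
ΔT = 1.20×10⁻³ / 6.30168×10⁻⁶ = 190.425 K, so T = 23.9 + 190.425 = 214.325 °C

T = 214.3 °C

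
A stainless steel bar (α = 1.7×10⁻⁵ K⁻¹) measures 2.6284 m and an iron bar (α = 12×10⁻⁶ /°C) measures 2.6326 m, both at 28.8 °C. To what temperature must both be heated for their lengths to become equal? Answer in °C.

T = 349.6 °C

L₁(1 + α₁ΔT) = L₂(1 + α₂ΔT) ⇒ ΔT = (L₂ − L₁)/(α₁L₁ − α₂L₂)
L₂ − L₁ = 2.6326 − 2.6284 = 4.20×10⁻³ m
α₁L₁ − α₂L₂ = 1.7×10⁻⁵×2.6284 − 12×10⁻⁶×2.6326 = 1.30916×10⁻⁵ m/K
ΔT = 4.20×10⁻³ / 1.30916×10⁻⁵ = 320.816 K
T = 28.8 + 320.816 = 349.616 °C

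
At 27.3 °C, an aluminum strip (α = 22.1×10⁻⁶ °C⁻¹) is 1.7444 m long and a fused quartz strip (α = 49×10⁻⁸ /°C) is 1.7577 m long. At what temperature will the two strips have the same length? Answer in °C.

L₁(1 + α₁ΔT) = L₂(1 + α₂ΔT) ⇒ ΔT = (L₂ − L₁)/(α₁L₁ − α₂L₂)
L₂ − L₁ = 1.7577 − 1.7444 = 1.33×10⁻² m
α₁L₁ − α₂L₂ = 22.1×10⁻⁶×1.7444 − 49×10⁻⁸×1.7577 = 3.7689967×10⁻⁵ m/K
ΔT = 1.33×10⁻² / 3.7689967×10⁻⁵ = 352.879 K
T = 27.3 + 352.879 = 380.179 °C

T = 380.2 °C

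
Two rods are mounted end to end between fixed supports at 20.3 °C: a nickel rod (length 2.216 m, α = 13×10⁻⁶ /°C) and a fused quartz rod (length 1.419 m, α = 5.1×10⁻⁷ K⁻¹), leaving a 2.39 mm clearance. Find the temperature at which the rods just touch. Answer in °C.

T = 101 °C

Gap closes when ΔL₁ + ΔL₂ = 2.39 mm = 2.39×10⁻³ m
(α₁L₁ + α₂L₂)ΔT = g
α₁L₁ + α₂L₂ = 13×10⁻⁶×2.216 + 5.1×10⁻⁷×1.419 = 2.953169×10⁻⁵ m/K
ΔT = 2.39×10⁻³ / 2.953169×10⁻⁵ = 80.93 K
T = 20.3 + 80.93 = 101.23 °C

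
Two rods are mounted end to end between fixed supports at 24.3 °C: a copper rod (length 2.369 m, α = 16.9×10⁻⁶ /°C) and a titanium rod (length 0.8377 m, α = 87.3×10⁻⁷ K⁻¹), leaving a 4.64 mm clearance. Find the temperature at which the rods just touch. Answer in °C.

T = 122 °C

Gap closes when ΔL₁ + ΔL₂ = 4.64 mm = 4.64×10⁻³ m
(α₁L₁ + α₂L₂)ΔT = g
α₁L₁ + α₂L₂ = 16.9×10⁻⁶×2.369 + 87.3×10⁻⁷×0.8377 = 4.7349221×10⁻⁵ m/K
ΔT = 4.64×10⁻³ / 4.7349221×10⁻⁵ = 98.00 K
T = 24.3 + 98.00 = 122.30 °C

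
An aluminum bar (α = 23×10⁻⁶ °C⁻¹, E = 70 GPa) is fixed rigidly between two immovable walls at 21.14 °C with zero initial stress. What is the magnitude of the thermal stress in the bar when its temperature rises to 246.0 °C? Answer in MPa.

Fully constrained: the free strain ε = αΔT is blocked, so σ = Eε = EαΔT.
|ΔT| = 224.86 K
σ = 70.0×10⁹ × 23×10⁻⁶ × 224.86 = 3.62×10⁸ Pa

σ = 362 MPa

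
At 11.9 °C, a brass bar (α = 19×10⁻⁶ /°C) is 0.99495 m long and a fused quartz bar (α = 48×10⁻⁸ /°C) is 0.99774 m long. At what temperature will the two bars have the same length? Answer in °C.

T = 163.3 °C

L₁(1 + α₁ΔT) = L₂(1 + α₂ΔT) ⇒ ΔT = (L₂ − L₁)/(α₁L₁ − α₂L₂)
L₂ − L₁ = 0.99774 − 0.99495 = 2.79×10⁻³ m
α₁L₁ − α₂L₂ = 19×10⁻⁶×0.99495 − 48×10⁻⁸×0.99774 = 1.84251348×10⁻⁵ m/K
ΔT = 2.79×10⁻³ / 1.84251348×10⁻⁵ = 151.424 K
T = 11.9 + 151.424 = 163.324 °C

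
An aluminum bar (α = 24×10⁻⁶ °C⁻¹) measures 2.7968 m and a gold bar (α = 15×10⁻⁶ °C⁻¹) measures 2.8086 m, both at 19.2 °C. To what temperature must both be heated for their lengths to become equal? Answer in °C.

T = 491.3 °C

Equal length when α₁L₁ΔT − α₂L₂ΔT = L₂ − L₁ = 1.18×10⁻² m
α₁L₁ = 6.71232×10⁻⁵, α₂L₂ = 4.2129×10⁻⁵ → Δ(αL) = 2.49942×10⁻⁵ m/K
ΔT = 1.18×10⁻² / 2.49942×10⁻⁵ = 472.110 K, so T = 19.2 + 472.110 = 491.310 °C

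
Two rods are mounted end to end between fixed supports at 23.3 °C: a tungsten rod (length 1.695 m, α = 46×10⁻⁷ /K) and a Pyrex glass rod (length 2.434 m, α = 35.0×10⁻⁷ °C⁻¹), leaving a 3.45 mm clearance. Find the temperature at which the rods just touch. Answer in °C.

α₁L₁ = 7.797×10⁻⁶ m/K, α₂L₂ = 8.519×10⁻⁶ m/K → total 1.6316×10⁻⁵ m/K
ΔT = g/(α₁L₁+α₂L₂) = 3.45×10⁻³ / 1.6316×10⁻⁵ = 211.45 K
T = 23.3 + 211.45 = 234.75 °C

T = 235 °C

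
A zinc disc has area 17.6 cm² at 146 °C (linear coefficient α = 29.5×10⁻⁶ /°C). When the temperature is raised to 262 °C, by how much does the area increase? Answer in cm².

ΔA = 0.120 cm²

Area coefficient ≈ 2α; |ΔT| = 116 K
ΔA = 2αA₀ΔT = 2(29.5×10⁻⁶)(17.6)(116) = 0.120 cm²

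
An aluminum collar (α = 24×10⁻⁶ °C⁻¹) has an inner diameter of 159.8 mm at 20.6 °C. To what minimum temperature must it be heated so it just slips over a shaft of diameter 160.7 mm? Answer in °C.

T = 255 °C

Required Δd = 160.7 − 159.8 = 0.9 mm
Δd = αd₀ΔT ⇒ ΔT = Δd/(αd₀) = 0.9 / (24×10⁻⁶ × 159.8) = 234.67 K
T_min = 20.6 + 234.67 = 255.27 °C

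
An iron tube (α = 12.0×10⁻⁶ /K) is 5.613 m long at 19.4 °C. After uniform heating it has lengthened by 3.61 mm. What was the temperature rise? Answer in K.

ΔL = αL₀ΔT ⇒ ΔT = ΔL / (αL₀)
ΔT = 3.61×10⁻³ m / (12.0×10⁻⁶ × 5.613 m) = 53.596 K

ΔT = 53.6 K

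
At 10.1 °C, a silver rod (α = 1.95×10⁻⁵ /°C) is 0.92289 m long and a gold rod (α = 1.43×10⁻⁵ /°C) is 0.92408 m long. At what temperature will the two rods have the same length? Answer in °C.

Equal length when α₁L₁ΔT − α₂L₂ΔT = L₂ − L₁ = 1.19×10⁻³ m
α₁L₁ = 1.7996355×10⁻⁵, α₂L₂ = 1.3214344×10⁻⁵ → Δ(αL) = 4.782011×10⁻⁶ m/K
ΔT = 1.19×10⁻³ / 4.782011×10⁻⁶ = 248.849 K, so T = 10.1 + 248.849 = 258.949 °C

T = 258.9 °C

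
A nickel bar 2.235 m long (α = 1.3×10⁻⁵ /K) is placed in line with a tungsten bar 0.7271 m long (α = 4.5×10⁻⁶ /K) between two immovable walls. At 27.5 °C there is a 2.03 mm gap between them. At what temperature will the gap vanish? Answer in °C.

T = 90.3 °C

α₁L₁ = 2.9055×10⁻⁵ m/K, α₂L₂ = 3.27195×10⁻⁶ m/K → total 3.232695×10⁻⁵ m/K
ΔT = g/(α₁L₁+α₂L₂) = 2.03×10⁻³ / 3.232695×10⁻⁵ = 62.796 K
T = 27.5 + 62.796 = 90.296 °C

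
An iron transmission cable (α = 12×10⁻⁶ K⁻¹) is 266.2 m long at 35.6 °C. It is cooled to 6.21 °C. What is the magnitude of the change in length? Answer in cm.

|ΔT| = |6.21 − 35.6| = 29.39 K
ΔL = αL₀ΔT = (12×10⁻⁶)(266.2)(29.39) = 9.39×10⁻² m

ΔL = 9.39 cm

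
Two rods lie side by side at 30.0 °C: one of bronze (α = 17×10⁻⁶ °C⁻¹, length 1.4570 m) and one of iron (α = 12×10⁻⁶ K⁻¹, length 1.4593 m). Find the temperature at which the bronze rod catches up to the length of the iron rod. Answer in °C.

Equal length when α₁L₁ΔT − α₂L₂ΔT = L₂ − L₁ = 2.30×10⁻³ m
α₁L₁ = 2.4769×10⁻⁵, α₂L₂ = 1.75116×10⁻⁵ → Δ(αL) = 7.2574×10⁻⁶ m/K
ΔT = 2.30×10⁻³ / 7.2574×10⁻⁶ = 316.918 K, so T = 30.0 + 316.918 = 346.918 °C

T = 346.9 °C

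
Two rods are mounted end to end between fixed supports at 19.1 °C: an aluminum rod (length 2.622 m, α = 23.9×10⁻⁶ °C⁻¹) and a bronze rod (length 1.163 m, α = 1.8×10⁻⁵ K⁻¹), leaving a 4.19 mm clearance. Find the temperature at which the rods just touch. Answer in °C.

T = 69.2 °C

Gap closes when ΔL₁ + ΔL₂ = 4.19 mm = 4.19×10⁻³ m
(α₁L₁ + α₂L₂)ΔT = g
α₁L₁ + α₂L₂ = 23.9×10⁻⁶×2.622 + 1.8×10⁻⁵×1.163 = 8.35998×10⁻⁵ m/K
ΔT = 4.19×10⁻³ / 8.35998×10⁻⁵ = 50.120 K
T = 19.1 + 50.120 = 69.220 °C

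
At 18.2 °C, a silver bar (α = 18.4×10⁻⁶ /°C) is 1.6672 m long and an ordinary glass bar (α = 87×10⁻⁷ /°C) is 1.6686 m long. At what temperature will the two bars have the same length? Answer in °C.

T = 104.8 °C

L₁(1 + α₁ΔT) = L₂(1 + α₂ΔT) ⇒ ΔT = (L₂ − L₁)/(α₁L₁ − α₂L₂)
L₂ − L₁ = 1.6686 − 1.6672 = 1.40×10⁻³ m
α₁L₁ − α₂L₂ = 18.4×10⁻⁶×1.6672 − 87×10⁻⁷×1.6686 = 1.615966×10⁻⁵ m/K
ΔT = 1.40×10⁻³ / 1.615966×10⁻⁵ = 86.635 K
T = 18.2 + 86.635 = 104.835 °C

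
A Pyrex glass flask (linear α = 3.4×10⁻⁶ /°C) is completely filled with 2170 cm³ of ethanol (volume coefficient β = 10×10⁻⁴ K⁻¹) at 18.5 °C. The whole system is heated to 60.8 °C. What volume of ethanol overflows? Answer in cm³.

The flask also expands: β_container ≈ 3α = 1.02×10⁻⁵ /K
Net overflow = V₀(β_liq − 3α_cont)ΔT
β − 3α = 1.00×10⁻³ − 1.02×10⁻⁵ = 9.898×10⁻⁴ /K; ΔT = 42.3 K
ΔV = 2170 × 9.898×10⁻⁴ × 42.3 = 90.9 cm³

90.9 cm³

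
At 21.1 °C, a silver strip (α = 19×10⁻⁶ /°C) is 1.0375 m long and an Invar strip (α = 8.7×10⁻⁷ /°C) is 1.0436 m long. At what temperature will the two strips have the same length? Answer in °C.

Equal length when α₁L₁ΔT − α₂L₂ΔT = L₂ − L₁ = 6.10×10⁻³ m
α₁L₁ = 1.97125×10⁻⁵, α₂L₂ = 9.07932×10⁻⁷ → Δ(αL) = 1.8804568×10⁻⁵ m/K
ΔT = 6.10×10⁻³ / 1.8804568×10⁻⁵ = 324.389 K, so T = 21.1 + 324.389 = 345.489 °C

T = 345.5 °C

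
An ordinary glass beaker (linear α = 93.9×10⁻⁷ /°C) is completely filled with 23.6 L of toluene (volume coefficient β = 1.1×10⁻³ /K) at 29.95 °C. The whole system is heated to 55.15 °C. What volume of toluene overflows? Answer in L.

The beaker also expands: β_container ≈ 3α = 2.817×10⁻⁵ /K
Net overflow = V₀(β_liq − 3α_cont)ΔT
β − 3α = 1.10×10⁻³ − 2.817×10⁻⁵ = 1.07183×10⁻³ /K; ΔT = 25.20 K
ΔV = 23.6 × 1.07183×10⁻³ × 25.20 = 0.637 L

0.637 L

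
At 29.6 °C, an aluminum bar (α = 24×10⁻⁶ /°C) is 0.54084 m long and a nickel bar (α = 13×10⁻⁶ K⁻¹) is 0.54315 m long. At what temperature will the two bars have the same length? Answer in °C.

L₁(1 + α₁ΔT) = L₂(1 + α₂ΔT) ⇒ ΔT = (L₂ − L₁)/(α₁L₁ − α₂L₂)
L₂ − L₁ = 0.54315 − 0.54084 = 2.31×10⁻³ m
α₁L₁ − α₂L₂ = 24×10⁻⁶×0.54084 − 13×10⁻⁶×0.54315 = 5.91921×10⁻⁶ m/K
ΔT = 2.31×10⁻³ / 5.91921×10⁻⁶ = 390.255 K
T = 29.6 + 390.255 = 419.855 °C

T = 419.9 °C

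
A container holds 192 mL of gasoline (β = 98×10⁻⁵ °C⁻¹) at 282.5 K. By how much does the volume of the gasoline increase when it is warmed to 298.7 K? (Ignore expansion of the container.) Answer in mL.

|ΔT| = |298.7 − 282.5| = 16.2 K
ΔV = βV₀ΔT = (98×10⁻⁵)(192)(16.2) = 3.05 mL

ΔV = 3.05 mL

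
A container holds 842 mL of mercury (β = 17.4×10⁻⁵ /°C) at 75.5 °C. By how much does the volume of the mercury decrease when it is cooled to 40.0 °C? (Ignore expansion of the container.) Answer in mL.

ΔV = 5.20 mL

|ΔT| = |40.0 − 75.5| = 35.5 K
ΔV = βV₀ΔT = (17.4×10⁻⁵)(842)(35.5) = 5.20 mL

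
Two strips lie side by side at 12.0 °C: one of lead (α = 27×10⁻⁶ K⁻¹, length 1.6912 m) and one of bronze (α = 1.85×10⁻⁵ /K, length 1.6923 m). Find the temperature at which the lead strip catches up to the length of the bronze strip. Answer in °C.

Equal length when α₁L₁ΔT − α₂L₂ΔT = L₂ − L₁ = 1.10×10⁻³ m
α₁L₁ = 4.56624×10⁻⁵, α₂L₂ = 3.130755×10⁻⁵ → Δ(αL) = 1.435485×10⁻⁵ m/K
ΔT = 1.10×10⁻³ / 1.435485×10⁻⁵ = 76.6292 K, so T = 12.0 + 76.6292 = 88.6292 °C

T = 88.63 °C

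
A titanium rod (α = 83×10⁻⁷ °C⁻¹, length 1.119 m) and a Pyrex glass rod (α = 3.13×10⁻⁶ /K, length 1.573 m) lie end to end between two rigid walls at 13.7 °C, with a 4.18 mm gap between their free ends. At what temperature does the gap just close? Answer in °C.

α₁L₁ = 9.2877×10⁻⁶ m/K, α₂L₂ = 4.92349×10⁻⁶ m/K → total 1.421119×10⁻⁵ m/K
ΔT = g/(α₁L₁+α₂L₂) = 4.18×10⁻³ / 1.421119×10⁻⁵ = 294.13 K
T = 13.7 + 294.13 = 307.83 °C

T = 308 °C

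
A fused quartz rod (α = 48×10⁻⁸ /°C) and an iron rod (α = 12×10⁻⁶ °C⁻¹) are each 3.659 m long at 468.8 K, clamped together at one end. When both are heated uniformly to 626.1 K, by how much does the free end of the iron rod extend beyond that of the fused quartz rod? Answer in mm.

ΔT = 157.3 K
fused quartz: ΔL = 48×10⁻⁸ × 3.659 m × 157.3 = 2.7627×10⁻⁴ m = 0.27627 mm
iron: ΔL = 12×10⁻⁶ × 3.659 m × 157.3 = 6.9067×10⁻³ m = 6.9067 mm
difference = 6.9067 − 0.27627 = 6.63043 mm

6.63 mm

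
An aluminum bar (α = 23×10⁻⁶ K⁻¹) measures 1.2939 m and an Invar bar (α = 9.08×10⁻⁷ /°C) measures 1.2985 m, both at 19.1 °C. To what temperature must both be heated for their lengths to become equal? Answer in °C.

Equal length when α₁L₁ΔT − α₂L₂ΔT = L₂ − L₁ = 4.60×10⁻³ m
α₁L₁ = 2.97597×10⁻⁵, α₂L₂ = 1.179038×10⁻⁶ → Δ(αL) = 2.8580662×10⁻⁵ m/K
ΔT = 4.60×10⁻³ / 2.8580662×10⁻⁵ = 160.948 K, so T = 19.1 + 160.948 = 180.048 °C

T = 180.0 °C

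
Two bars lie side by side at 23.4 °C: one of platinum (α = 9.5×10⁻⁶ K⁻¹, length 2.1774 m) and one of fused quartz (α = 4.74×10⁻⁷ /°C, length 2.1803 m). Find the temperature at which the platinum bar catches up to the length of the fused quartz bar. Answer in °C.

Equal length when α₁L₁ΔT − α₂L₂ΔT = L₂ − L₁ = 2.90×10⁻³ m
α₁L₁ = 2.06853×10⁻⁵, α₂L₂ = 1.0334622×10⁻⁶ → Δ(αL) = 1.96518378×10⁻⁵ m/K
ΔT = 2.90×10⁻³ / 1.96518378×10⁻⁵ = 147.569 K, so T = 23.4 + 147.569 = 170.969 °C

T = 171.0 °C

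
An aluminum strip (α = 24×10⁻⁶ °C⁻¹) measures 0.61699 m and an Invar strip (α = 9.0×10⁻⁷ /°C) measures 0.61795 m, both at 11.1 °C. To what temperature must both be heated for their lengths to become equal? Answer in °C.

L₁(1 + α₁ΔT) = L₂(1 + α₂ΔT) ⇒ ΔT = (L₂ − L₁)/(α₁L₁ − α₂L₂)
L₂ − L₁ = 0.61795 − 0.61699 = 9.60×10⁻⁴ m
α₁L₁ − α₂L₂ = 24×10⁻⁶×0.61699 − 9.0×10⁻⁷×0.61795 = 1.4251605×10⁻⁵ m/K
ΔT = 9.60×10⁻⁴ / 1.4251605×10⁻⁵ = 67.3608 K
T = 11.1 + 67.3608 = 78.4608 °C

T = 78.46 °C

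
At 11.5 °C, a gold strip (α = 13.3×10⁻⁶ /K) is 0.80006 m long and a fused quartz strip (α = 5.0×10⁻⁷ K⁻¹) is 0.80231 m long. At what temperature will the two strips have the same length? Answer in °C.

Equal length when α₁L₁ΔT − α₂L₂ΔT = L₂ − L₁ = 2.25×10⁻³ m
α₁L₁ = 1.0640798×10⁻⁵, α₂L₂ = 4.01155×10⁻⁷ → Δ(αL) = 1.0239643×10⁻⁵ m/K
ΔT = 2.25×10⁻³ / 1.0239643×10⁻⁵ = 219.734 K, so T = 11.5 + 219.734 = 231.234 °C

T = 231.2 °C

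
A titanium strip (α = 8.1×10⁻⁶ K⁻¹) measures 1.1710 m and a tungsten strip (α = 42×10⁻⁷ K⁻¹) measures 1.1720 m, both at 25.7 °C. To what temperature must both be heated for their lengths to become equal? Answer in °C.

T = 244.9 °C

Equal length when α₁L₁ΔT − α₂L₂ΔT = L₂ − L₁ = 1.00×10⁻³ m
α₁L₁ = 9.4851×10⁻⁶, α₂L₂ = 4.9224×10⁻⁶ → Δ(αL) = 4.5627×10⁻⁶ m/K
ΔT = 1.00×10⁻³ / 4.5627×10⁻⁶ = 219.168 K, so T = 25.7 + 219.168 = 244.868 °C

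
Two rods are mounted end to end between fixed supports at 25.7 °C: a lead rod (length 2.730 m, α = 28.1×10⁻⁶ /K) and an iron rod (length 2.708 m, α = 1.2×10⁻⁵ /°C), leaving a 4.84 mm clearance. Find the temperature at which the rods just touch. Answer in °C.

T = 70.0 °C

Gap closes when ΔL₁ + ΔL₂ = 4.84 mm = 4.84×10⁻³ m
(α₁L₁ + α₂L₂)ΔT = g
α₁L₁ + α₂L₂ = 28.1×10⁻⁶×2.730 + 1.2×10⁻⁵×2.708 = 1.09209×10⁻⁴ m/K
ΔT = 4.84×10⁻³ / 1.09209×10⁻⁴ = 44.319 K
T = 25.7 + 44.319 = 70.019 °C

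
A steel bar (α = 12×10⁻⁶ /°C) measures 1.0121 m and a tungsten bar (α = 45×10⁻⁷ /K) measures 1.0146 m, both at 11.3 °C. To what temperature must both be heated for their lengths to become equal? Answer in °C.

T = 341.1 °C

Equal length when α₁L₁ΔT − α₂L₂ΔT = L₂ − L₁ = 2.50×10⁻³ m
α₁L₁ = 1.21452×10⁻⁵, α₂L₂ = 4.5657×10⁻⁶ → Δ(αL) = 7.5795×10⁻⁶ m/K
ΔT = 2.50×10⁻³ / 7.5795×10⁻⁶ = 329.837 K, so T = 11.3 + 329.837 = 341.137 °C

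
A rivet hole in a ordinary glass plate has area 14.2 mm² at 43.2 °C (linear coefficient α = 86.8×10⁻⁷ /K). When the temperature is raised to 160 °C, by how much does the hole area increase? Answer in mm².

Area coefficient ≈ 2α; |ΔT| = 116.8 K
ΔA = 2αA₀ΔT = 2(86.8×10⁻⁷)(14.2)(116.8) = 0.0288 mm²

ΔA = 0.0288 mm²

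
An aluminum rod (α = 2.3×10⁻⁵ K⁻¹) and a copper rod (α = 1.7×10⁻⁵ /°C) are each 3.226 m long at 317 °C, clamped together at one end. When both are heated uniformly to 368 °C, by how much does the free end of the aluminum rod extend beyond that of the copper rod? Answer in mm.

0.987 mm

ΔT = 51 K
aluminum: ΔL = 2.3×10⁻⁵ × 3.226 m × 51 = 3.7841×10⁻³ m = 3.7841 mm
copper: ΔL = 1.7×10⁻⁵ × 3.226 m × 51 = 2.7969×10⁻³ m = 2.7969 mm
difference = 3.7841 − 2.7969 = 0.9872 mm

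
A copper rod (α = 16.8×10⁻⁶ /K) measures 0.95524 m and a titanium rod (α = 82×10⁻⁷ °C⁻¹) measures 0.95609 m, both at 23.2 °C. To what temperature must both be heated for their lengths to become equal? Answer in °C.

T = 126.8 °C

L₁(1 + α₁ΔT) = L₂(1 + α₂ΔT) ⇒ ΔT = (L₂ − L₁)/(α₁L₁ − α₂L₂)
L₂ − L₁ = 0.95609 − 0.95524 = 8.50×10⁻⁴ m
α₁L₁ − α₂L₂ = 16.8×10⁻⁶×0.95524 − 82×10⁻⁷×0.95609 = 8.208094×10⁻⁶ m/K
ΔT = 8.50×10⁻⁴ / 8.208094×10⁻⁶ = 103.556 K
T = 23.2 + 103.556 = 126.756 °C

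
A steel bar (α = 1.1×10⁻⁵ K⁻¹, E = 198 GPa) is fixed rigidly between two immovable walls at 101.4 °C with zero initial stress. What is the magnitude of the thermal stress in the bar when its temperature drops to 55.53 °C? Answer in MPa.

Fully constrained: the free strain ε = αΔT is blocked, so σ = Eε = EαΔT.
|ΔT| = 45.87 K
σ = 198×10⁹ × 1.1×10⁻⁵ × 45.87 = 9.99×10⁷ Pa

σ = 99.9 MPa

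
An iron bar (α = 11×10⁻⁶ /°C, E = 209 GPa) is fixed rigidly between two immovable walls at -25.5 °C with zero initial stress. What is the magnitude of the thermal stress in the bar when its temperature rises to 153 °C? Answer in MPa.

Fully constrained: the free strain ε = αΔT is blocked, so σ = Eε = EαΔT.
|ΔT| = 178.5 K
σ = 209×10⁹ × 11×10⁻⁶ × 178.5 = 4.10×10⁸ Pa

σ = 410 MPa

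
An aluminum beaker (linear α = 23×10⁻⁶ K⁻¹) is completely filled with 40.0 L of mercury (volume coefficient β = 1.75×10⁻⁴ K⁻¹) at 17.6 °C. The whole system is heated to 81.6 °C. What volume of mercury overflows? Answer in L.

0.271 L

The beaker also expands: β_container ≈ 3α = 6.9×10⁻⁵ /K
Net overflow = V₀(β_liq − 3α_cont)ΔT
β − 3α = 1.75×10⁻⁴ − 6.9×10⁻⁵ = 1.06×10⁻⁴ /K; ΔT = 64.0 K
ΔV = 40.0 × 1.06×10⁻⁴ × 64.0 = 0.271 L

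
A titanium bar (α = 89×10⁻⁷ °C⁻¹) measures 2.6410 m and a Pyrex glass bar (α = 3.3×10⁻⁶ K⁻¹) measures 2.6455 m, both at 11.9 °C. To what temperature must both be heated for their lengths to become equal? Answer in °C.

L₁(1 + α₁ΔT) = L₂(1 + α₂ΔT) ⇒ ΔT = (L₂ − L₁)/(α₁L₁ − α₂L₂)
L₂ − L₁ = 2.6455 − 2.6410 = 4.50×10⁻³ m
α₁L₁ − α₂L₂ = 89×10⁻⁷×2.6410 − 3.3×10⁻⁶×2.6455 = 1.477475×10⁻⁵ m/K
ΔT = 4.50×10⁻³ / 1.477475×10⁻⁵ = 304.574 K
T = 11.9 + 304.574 = 316.474 °C

T = 316.5 °C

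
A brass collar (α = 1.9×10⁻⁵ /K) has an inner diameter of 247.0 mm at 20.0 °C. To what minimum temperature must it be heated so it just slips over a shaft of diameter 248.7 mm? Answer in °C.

Required Δd = 248.7 − 247.0 = 1.7 mm
Δd = αd₀ΔT ⇒ ΔT = Δd/(αd₀) = 1.7 / (1.9×10⁻⁵ × 247.0) = 362.24 K
T_min = 20.0 + 362.24 = 382.24 °C

T = 382 °C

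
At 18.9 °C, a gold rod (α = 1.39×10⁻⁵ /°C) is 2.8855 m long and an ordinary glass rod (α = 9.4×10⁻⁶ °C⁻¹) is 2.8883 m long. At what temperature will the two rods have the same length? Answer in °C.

Equal length when α₁L₁ΔT − α₂L₂ΔT = L₂ − L₁ = 2.80×10⁻³ m
α₁L₁ = 4.010845×10⁻⁵, α₂L₂ = 2.715002×10⁻⁵ → Δ(αL) = 1.295843×10⁻⁵ m/K
ΔT = 2.80×10⁻³ / 1.295843×10⁻⁵ = 216.076 K, so T = 18.9 + 216.076 = 234.976 °C

T = 235.0 °C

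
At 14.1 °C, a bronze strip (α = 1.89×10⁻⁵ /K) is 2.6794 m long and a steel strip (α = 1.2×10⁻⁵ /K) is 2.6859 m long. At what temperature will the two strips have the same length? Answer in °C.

L₁(1 + α₁ΔT) = L₂(1 + α₂ΔT) ⇒ ΔT = (L₂ − L₁)/(α₁L₁ − α₂L₂)
L₂ − L₁ = 2.6859 − 2.6794 = 6.50×10⁻³ m
α₁L₁ − α₂L₂ = 1.89×10⁻⁵×2.6794 − 1.2×10⁻⁵×2.6859 = 1.840986×10⁻⁵ m/K
ΔT = 6.50×10⁻³ / 1.840986×10⁻⁵ = 353.072 K
T = 14.1 + 353.072 = 367.172 °C

T = 367.2 °C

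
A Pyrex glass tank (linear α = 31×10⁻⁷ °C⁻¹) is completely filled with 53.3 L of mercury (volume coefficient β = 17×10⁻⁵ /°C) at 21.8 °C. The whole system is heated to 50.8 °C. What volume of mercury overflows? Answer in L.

The tank also expands: β_container ≈ 3α = 9.3×10⁻⁶ /K
Net overflow = V₀(β_liq − 3α_cont)ΔT
β − 3α = 1.70×10⁻⁴ − 9.3×10⁻⁶ = 1.607×10⁻⁴ /K; ΔT = 29.0 K
ΔV = 53.3 × 1.607×10⁻⁴ × 29.0 = 0.248 L

0.248 L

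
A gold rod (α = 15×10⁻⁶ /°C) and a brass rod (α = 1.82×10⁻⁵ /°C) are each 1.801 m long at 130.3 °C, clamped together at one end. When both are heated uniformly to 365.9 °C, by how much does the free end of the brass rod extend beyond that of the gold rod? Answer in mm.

1.36 mm

ΔT = 235.6 K
gold: ΔL = 15×10⁻⁶ × 1.801 m × 235.6 = 6.3647×10⁻³ m = 6.3647 mm
brass: ΔL = 1.82×10⁻⁵ × 1.801 m × 235.6 = 7.7225×10⁻³ m = 7.7225 mm
difference = 7.7225 − 6.3647 = 1.3578 mm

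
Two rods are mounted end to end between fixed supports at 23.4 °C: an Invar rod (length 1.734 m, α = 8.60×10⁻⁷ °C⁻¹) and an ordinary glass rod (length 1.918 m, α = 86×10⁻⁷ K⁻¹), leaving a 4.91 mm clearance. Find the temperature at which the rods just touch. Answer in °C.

Gap closes when ΔL₁ + ΔL₂ = 4.91 mm = 4.91×10⁻³ m
(α₁L₁ + α₂L₂)ΔT = g
α₁L₁ + α₂L₂ = 8.60×10⁻⁷×1.734 + 86×10⁻⁷×1.918 = 1.798604×10⁻⁵ m/K
ΔT = 4.91×10⁻³ / 1.798604×10⁻⁵ = 272.99 K
T = 23.4 + 272.99 = 296.39 °C

T = 296 °C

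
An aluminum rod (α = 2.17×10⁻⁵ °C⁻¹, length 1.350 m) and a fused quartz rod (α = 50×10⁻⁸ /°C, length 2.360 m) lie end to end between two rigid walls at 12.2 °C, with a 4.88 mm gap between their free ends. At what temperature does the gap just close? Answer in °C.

Gap closes when ΔL₁ + ΔL₂ = 4.88 mm = 4.88×10⁻³ m
(α₁L₁ + α₂L₂)ΔT = g
α₁L₁ + α₂L₂ = 2.17×10⁻⁵×1.350 + 50×10⁻⁸×2.360 = 3.0475×10⁻⁵ m/K
ΔT = 4.88×10⁻³ / 3.0475×10⁻⁵ = 160.13 K
T = 12.2 + 160.13 = 172.33 °C

T = 172 °C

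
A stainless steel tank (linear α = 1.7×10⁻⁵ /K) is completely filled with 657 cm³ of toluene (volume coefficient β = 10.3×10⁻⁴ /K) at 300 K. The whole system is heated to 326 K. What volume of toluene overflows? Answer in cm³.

The tank also expands: β_container ≈ 3α = 5.1×10⁻⁵ /K
Net overflow = V₀(β_liq − 3α_cont)ΔT
β − 3α = 1.03×10⁻³ − 5.1×10⁻⁵ = 9.79×10⁻⁴ /K; ΔT = 26 K
ΔV = 657 × 9.79×10⁻⁴ × 26 = 16.7 cm³

16.7 cm³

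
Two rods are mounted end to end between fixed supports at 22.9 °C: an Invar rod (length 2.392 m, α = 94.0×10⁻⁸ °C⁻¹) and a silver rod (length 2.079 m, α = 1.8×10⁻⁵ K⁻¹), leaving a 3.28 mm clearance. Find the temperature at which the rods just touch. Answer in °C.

T = 106 °C

Gap closes when ΔL₁ + ΔL₂ = 3.28 mm = 3.28×10⁻³ m
(α₁L₁ + α₂L₂)ΔT = g
α₁L₁ + α₂L₂ = 94.0×10⁻⁸×2.392 + 1.8×10⁻⁵×2.079 = 3.967048×10⁻⁵ m/K
ΔT = 3.28×10⁻³ / 3.967048×10⁻⁵ = 82.68 K
T = 22.9 + 82.68 = 105.58 °C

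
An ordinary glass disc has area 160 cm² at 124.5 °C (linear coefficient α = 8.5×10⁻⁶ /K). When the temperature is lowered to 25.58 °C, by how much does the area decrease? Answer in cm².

ΔA = 0.269 cm²

Area coefficient ≈ 2α; |ΔT| = 98.92 K
ΔA = 2αA₀ΔT = 2(8.5×10⁻⁶)(160)(98.92) = 0.269 cm²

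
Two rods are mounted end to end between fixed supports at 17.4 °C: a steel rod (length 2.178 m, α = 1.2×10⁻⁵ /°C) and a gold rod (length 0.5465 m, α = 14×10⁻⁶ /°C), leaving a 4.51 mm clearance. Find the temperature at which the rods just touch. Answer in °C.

Gap closes when ΔL₁ + ΔL₂ = 4.51 mm = 4.51×10⁻³ m
(α₁L₁ + α₂L₂)ΔT = g
α₁L₁ + α₂L₂ = 1.2×10⁻⁵×2.178 + 14×10⁻⁶×0.5465 = 3.3787×10⁻⁵ m/K
ΔT = 4.51×10⁻³ / 3.3787×10⁻⁵ = 133.48 K
T = 17.4 + 133.48 = 150.88 °C

T = 151 °C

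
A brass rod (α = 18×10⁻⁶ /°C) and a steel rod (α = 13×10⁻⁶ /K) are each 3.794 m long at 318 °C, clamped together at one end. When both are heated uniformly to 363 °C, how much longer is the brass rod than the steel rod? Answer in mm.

ΔT = 45 K
brass: ΔL = 18×10⁻⁶ × 3.794 m × 45 = 3.0731×10⁻³ m = 3.0731 mm
steel: ΔL = 13×10⁻⁶ × 3.794 m × 45 = 2.2195×10⁻³ m = 2.2195 mm
difference = 3.0731 − 2.2195 = 0.8536 mm

0.854 mm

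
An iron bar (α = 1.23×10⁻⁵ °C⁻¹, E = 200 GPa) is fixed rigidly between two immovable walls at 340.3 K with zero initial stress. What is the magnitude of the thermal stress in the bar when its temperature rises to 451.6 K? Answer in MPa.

Fully constrained: the free strain ε = αΔT is blocked, so σ = Eε = EαΔT.
|ΔT| = 111.3 K
σ = 200×10⁹ × 1.23×10⁻⁵ × 111.3 = 2.74×10⁸ Pa

σ = 274 MPa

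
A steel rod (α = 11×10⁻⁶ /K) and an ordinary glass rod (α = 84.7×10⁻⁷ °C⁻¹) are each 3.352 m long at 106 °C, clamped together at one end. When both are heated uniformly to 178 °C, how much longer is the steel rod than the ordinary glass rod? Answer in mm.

0.611 mm

ΔT = 72 K
steel: ΔL = 11×10⁻⁶ × 3.352 m × 72 = 2.6548×10⁻³ m = 2.6548 mm
ordinary glass: ΔL = 84.7×10⁻⁷ × 3.352 m × 72 = 2.0442×10⁻³ m = 2.0442 mm
difference = 2.6548 − 2.0442 = 0.6106 mm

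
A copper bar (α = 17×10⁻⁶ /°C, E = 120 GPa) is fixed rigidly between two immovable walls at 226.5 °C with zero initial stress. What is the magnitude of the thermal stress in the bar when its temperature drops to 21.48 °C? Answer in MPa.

σ = 418 MPa

Fully constrained: the free strain ε = αΔT is blocked, so σ = Eε = EαΔT.
|ΔT| = 205.02 K
σ = 120×10⁹ × 17×10⁻⁶ × 205.02 = 4.18×10⁸ Pa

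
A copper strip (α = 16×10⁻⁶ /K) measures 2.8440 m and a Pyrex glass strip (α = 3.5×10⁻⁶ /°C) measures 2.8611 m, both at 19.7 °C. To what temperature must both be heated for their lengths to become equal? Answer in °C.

T = 501.5 °C

L₁(1 + α₁ΔT) = L₂(1 + α₂ΔT) ⇒ ΔT = (L₂ − L₁)/(α₁L₁ − α₂L₂)
L₂ − L₁ = 2.8611 − 2.8440 = 1.71×10⁻² m
α₁L₁ − α₂L₂ = 16×10⁻⁶×2.8440 − 3.5×10⁻⁶×2.8611 = 3.549015×10⁻⁵ m/K
ΔT = 1.71×10⁻² / 3.549015×10⁻⁵ = 481.824 K
T = 19.7 + 481.824 = 501.524 °C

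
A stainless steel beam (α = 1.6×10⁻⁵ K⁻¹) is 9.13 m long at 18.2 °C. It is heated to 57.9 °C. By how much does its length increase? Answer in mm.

|ΔT| = |57.9 − 18.2| = 39.7 K
ΔL = αL₀ΔT = (1.6×10⁻⁵)(9.13)(39.7) = 5.80×10⁻³ m

ΔL = 5.80 mm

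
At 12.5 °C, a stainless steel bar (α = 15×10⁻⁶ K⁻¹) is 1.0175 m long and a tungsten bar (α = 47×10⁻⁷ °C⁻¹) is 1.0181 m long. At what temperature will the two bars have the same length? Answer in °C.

T = 69.77 °C

L₁(1 + α₁ΔT) = L₂(1 + α₂ΔT) ⇒ ΔT = (L₂ − L₁)/(α₁L₁ − α₂L₂)
L₂ − L₁ = 1.0181 − 1.0175 = 6.00×10⁻⁴ m
α₁L₁ − α₂L₂ = 15×10⁻⁶×1.0175 − 47×10⁻⁷×1.0181 = 1.047743×10⁻⁵ m/K
ΔT = 6.00×10⁻⁴ / 1.047743×10⁻⁵ = 57.2660 K
T = 12.5 + 57.2660 = 69.7660 °C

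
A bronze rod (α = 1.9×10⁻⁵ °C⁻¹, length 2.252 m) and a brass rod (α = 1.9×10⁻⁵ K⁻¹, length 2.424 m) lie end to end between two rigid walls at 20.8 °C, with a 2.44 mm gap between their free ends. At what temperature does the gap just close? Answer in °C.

α₁L₁ = 4.2788×10⁻⁵ m/K, α₂L₂ = 4.6056×10⁻⁵ m/K → total 8.8844×10⁻⁵ m/K
ΔT = g/(α₁L₁+α₂L₂) = 2.44×10⁻³ / 8.8844×10⁻⁵ = 27.464 K
T = 20.8 + 27.464 = 48.264 °C

T = 48.3 °C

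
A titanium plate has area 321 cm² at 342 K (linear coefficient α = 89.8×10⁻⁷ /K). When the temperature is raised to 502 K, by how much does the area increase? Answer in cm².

ΔA = 0.922 cm²

Area coefficient ≈ 2α; |ΔT| = 160 K
ΔA = 2αA₀ΔT = 2(89.8×10⁻⁷)(321)(160) = 0.922 cm²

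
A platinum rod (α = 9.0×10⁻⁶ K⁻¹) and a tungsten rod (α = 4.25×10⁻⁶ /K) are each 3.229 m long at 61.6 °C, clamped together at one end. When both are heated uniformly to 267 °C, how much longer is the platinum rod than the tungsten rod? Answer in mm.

3.15 mm

ΔT = 205.4 K
platinum: ΔL = 9.0×10⁻⁶ × 3.229 m × 205.4 = 5.9691×10⁻³ m = 5.9691 mm
tungsten: ΔL = 4.25×10⁻⁶ × 3.229 m × 205.4 = 2.8188×10⁻³ m = 2.8188 mm
difference = 5.9691 − 2.8188 = 3.1503 mm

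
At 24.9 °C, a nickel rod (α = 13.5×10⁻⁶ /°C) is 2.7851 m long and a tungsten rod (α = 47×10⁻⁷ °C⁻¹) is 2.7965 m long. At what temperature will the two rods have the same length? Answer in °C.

T = 491.1 °C

Equal length when α₁L₁ΔT − α₂L₂ΔT = L₂ − L₁ = 1.14×10⁻² m
α₁L₁ = 3.759885×10⁻⁵, α₂L₂ = 1.314355×10⁻⁵ → Δ(αL) = 2.44553×10⁻⁵ m/K
ΔT = 1.14×10⁻² / 2.44553×10⁻⁵ = 466.157 K, so T = 24.9 + 466.157 = 491.057 °C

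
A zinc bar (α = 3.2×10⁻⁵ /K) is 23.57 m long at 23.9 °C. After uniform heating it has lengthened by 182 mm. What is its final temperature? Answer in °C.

T = 265 °C

ΔL = αL₀ΔT ⇒ ΔT = ΔL / (αL₀)
ΔT = 182×10⁻³ m / (3.2×10⁻⁵ × 23.57 m) = 241.30 K
T = 23.9 + 241.30 = 265.20 °C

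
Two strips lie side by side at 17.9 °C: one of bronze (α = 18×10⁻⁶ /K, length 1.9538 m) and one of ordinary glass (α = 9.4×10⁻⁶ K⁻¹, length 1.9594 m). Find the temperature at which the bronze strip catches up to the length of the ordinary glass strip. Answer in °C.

T = 352.2 °C

Equal length when α₁L₁ΔT − α₂L₂ΔT = L₂ − L₁ = 5.60×10⁻³ m
α₁L₁ = 3.51684×10⁻⁵, α₂L₂ = 1.841836×10⁻⁵ → Δ(αL) = 1.675004×10⁻⁵ m/K
ΔT = 5.60×10⁻³ / 1.675004×10⁻⁵ = 334.328 K, so T = 17.9 + 334.328 = 352.228 °C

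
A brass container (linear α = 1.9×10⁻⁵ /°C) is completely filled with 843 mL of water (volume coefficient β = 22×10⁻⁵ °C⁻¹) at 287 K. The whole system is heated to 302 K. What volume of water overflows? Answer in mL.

2.06 mL

The container also expands: β_container ≈ 3α = 5.7×10⁻⁵ /K
Net overflow = V₀(β_liq − 3α_cont)ΔT
β − 3α = 2.20×10⁻⁴ − 5.7×10⁻⁵ = 1.63×10⁻⁴ /K; ΔT = 15 K
ΔV = 843 × 1.63×10⁻⁴ × 15 = 2.06 mL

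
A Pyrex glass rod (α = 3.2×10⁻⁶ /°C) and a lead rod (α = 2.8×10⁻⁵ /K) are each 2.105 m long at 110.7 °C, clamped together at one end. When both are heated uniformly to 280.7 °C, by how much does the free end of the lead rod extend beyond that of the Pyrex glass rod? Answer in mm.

ΔT = 170.0 K
Pyrex glass: ΔL = 3.2×10⁻⁶ × 2.105 m × 170.0 = 1.1451×10⁻³ m = 1.1451 mm
lead: ΔL = 2.8×10⁻⁵ × 2.105 m × 170.0 = 1.0020×10⁻² m = 10.020 mm
difference = 10.020 − 1.1451 = 8.8749 mm

8.87 mm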